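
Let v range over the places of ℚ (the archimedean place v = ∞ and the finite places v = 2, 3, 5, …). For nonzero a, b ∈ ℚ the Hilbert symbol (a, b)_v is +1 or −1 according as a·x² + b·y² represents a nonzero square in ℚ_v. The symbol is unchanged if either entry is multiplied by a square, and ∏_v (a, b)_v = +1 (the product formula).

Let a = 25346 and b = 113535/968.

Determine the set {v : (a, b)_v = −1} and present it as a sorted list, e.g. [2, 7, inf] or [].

[3, 23]

Mod squares: a ≡ 25346, b ≡ 30. Check v ∈ {∞, 2, 3, 5, 11, 19, 23, 29}.
v=3: a=3^0·(≡2), b=3^3·(≡1) mod 3; (2|3)=-1, (1|3)=+1; (−1)^{0·3·1}·(-1)^3·(+1)^0 = -1.
v=19: a=19^1·(≡4), b=19^0·(≡9) mod 19; (4|19)=+1, (9|19)=+1; (−1)^{1·0·9}·(+1)^0·(+1)^1 = +1.
v=∞: 25346 > 0 and 30 > 0  ⇒  (a,b)_∞ = +1.
v=23: a=23^1·(≡21), b=23^0·(≡15) mod 23; (21|23)=-1, (15|23)=-1; (−1)^{1·0·11}·(-1)^0·(-1)^1 = -1.
v=11: a=11^0·(≡2), b=11^-2·(≡6) mod 11; (2|11)=-1, (6|11)=-1; (−1)^{0·-2·5}·(-1)^-2·(-1)^0 = +1.
v=2: v_2(a)=1, v_2(b)=-3; units ≡ 1, 7 (mod 8); ε·ε+αω+βω = 0·1+1·0+-3·0 ≡ 0  ⇒  (a,b)_2 = +1.
v=29: a=29^1·(≡4), b=29^2·(≡7) mod 29; (4|29)=+1, (7|29)=+1; (−1)^{1·2·14}·(+1)^2·(+1)^1 = +1.
v=5: a=5^0·(≡1), b=5^1·(≡4) mod 5; (1|5)=+1, (4|5)=+1; (−1)^{0·1·2}·(+1)^1·(+1)^0 = +1.
Ram(25346, 30) = {3, 23}; no ℚ_3-point on the conic.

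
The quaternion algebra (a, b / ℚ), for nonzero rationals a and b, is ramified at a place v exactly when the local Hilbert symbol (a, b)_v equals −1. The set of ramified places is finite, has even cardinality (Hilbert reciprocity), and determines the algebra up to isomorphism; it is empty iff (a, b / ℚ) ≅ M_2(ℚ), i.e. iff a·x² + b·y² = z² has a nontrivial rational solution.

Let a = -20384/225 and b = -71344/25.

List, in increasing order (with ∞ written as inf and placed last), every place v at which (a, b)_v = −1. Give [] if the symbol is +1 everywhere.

[2, inf]

(a, b) ≡ (-26, -91) mod (ℚ^×)²; places V = {2, 3, 5, 7, 13, ∞}.
(a,b)_2: α=5, β=4; u≡3, v≡5 (mod 8); ε(u)ε(v)=1·0, αω(v)=5·1, βω(u)=4·1; sum ≡ 1  ⇒  -1.
(a,b)_7: α=2, u≡4; β=3, v≡4 (mod 7); (4|7)=+1, (4|7)=+1; sign (−1)^0·+1^3·+1^2 = +1.
(a,b)_3: α=-2, u≡1; β=0, v≡2 (mod 3); (1|3)=+1, (2|3)=-1; sign (−1)^0·+1^0·-1^-2 = +1.
(a,b)_5: α=-2, u≡4; β=-2, v≡1 (mod 5); (4|5)=+1, (1|5)=+1; sign (−1)^0·+1^-2·+1^-2 = +1.
(a,b)_∞: sgn(-26)=−, sgn(-91)=−, so -1.
(a,b)_13: α=1, u≡11; β=1, v≡2 (mod 13); (11|13)=-1, (2|13)=-1; sign (−1)^0·-1^1·-1^1 = +1.
|Ram(-26, -91)| = 2, even; anisotropic at {2, ∞}.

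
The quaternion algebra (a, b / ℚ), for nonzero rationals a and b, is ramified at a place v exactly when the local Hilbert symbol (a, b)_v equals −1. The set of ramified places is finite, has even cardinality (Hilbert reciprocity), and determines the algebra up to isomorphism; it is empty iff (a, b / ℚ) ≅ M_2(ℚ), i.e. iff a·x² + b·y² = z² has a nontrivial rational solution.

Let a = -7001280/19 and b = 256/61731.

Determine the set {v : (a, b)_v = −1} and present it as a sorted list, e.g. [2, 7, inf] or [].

(a, b) ≡ (-230945, 19) mod (ℚ^×)²; places V = {2, 3, 5, 11, 13, 17, 19, ∞}.
(a,b)_13: α=1, u≡5; β=0, v≡5 (mod 13); (5|13)=-1, (5|13)=-1; sign (−1)^0·-1^0·-1^1 = -1.
(a,b)_5: α=1, u≡1; β=0, v≡1 (mod 5); (1|5)=+1, (1|5)=+1; sign (−1)^0·+1^0·+1^1 = +1.
(a,b)_∞: sgn(-230945)=−, sgn(19)=+, so +1.
(a,b)_17: α=1, u≡1; β=0, v≡13 (mod 17); (1|17)=+1, (13|17)=+1; sign (−1)^0·+1^0·+1^1 = +1.
(a,b)_11: α=1, u≡3; β=0, v≡8 (mod 11); (3|11)=+1, (8|11)=-1; sign (−1)^0·+1^0·-1^1 = -1.
(a,b)_19: α=-1, u≡11; β=-3, v≡1 (mod 19); (11|19)=+1, (1|19)=+1; sign (−1)^1·+1^-3·+1^-1 = -1.
(a,b)_2: α=6, β=8; u≡7, v≡3 (mod 8); ε(u)ε(v)=1·1, αω(v)=6·1, βω(u)=8·0; sum ≡ 1  ⇒  -1.
(a,b)_3: α=2, u≡1; β=-2, v≡1 (mod 3); (1|3)=+1, (1|3)=+1; sign (−1)^0·+1^-2·+1^2 = +1.
|Ram(-230945, 19)| = 4, even; anisotropic at {2, 11, 13, 19}.

[2, 11, 13, 19]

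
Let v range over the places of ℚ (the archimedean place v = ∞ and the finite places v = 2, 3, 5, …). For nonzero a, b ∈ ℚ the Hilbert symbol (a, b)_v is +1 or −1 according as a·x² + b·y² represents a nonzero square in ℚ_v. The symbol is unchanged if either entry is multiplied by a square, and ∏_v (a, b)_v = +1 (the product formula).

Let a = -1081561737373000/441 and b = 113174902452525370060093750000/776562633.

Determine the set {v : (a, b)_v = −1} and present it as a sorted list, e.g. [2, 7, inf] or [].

[2, 3, 11, 13, 17, 19]

Mod squares: a ≡ -130, b ≡ 53295. Check v ∈ {∞, 2, 3, 5, 7, 11, 13, 17, 19, 47}.
v=7: a=7^-2·(≡6), b=7^-4·(≡4) mod 7; (6|7)=-1, (4|7)=+1; (−1)^{-2·-4·3}·(-1)^-4·(+1)^-2 = +1.
v=2: v_2(a)=3, v_2(b)=4; units ≡ 7, 7 (mod 8); ε·ε+αω+βω = 1·1+3·0+4·0 ≡ 1  ⇒  (a,b)_2 = -1.
v=3: a=3^-2·(≡2), b=3^-5·(≡2) mod 3; (2|3)=-1, (2|3)=-1; (−1)^{-2·-5·1}·(-1)^-5·(-1)^-2 = -1.
v=47: a=47^2·(≡41), b=47^4·(≡35) mod 47; (41|47)=-1, (35|47)=-1; (−1)^{2·4·23}·(-1)^4·(-1)^2 = +1.
v=5: a=5^3·(≡1), b=5^9·(≡1) mod 5; (1|5)=+1, (1|5)=+1; (−1)^{3·9·2}·(+1)^9·(+1)^3 = +1.
v=∞: -130 < 0 and 53295 > 0  ⇒  (a,b)_∞ = +1.
v=17: a=17^2·(≡12), b=17^3·(≡14) mod 17; (12|17)=-1, (14|17)=-1; (−1)^{2·3·8}·(-1)^3·(-1)^2 = -1.
v=19: a=19^4·(≡18), b=19^7·(≡13) mod 19; (18|19)=-1, (13|19)=-1; (−1)^{4·7·9}·(-1)^7·(-1)^4 = -1.
v=13: a=13^1·(≡1), b=13^2·(≡6) mod 13; (1|13)=+1, (6|13)=-1; (−1)^{1·2·6}·(+1)^2·(-1)^1 = -1.
v=11: a=11^0·(≡7), b=11^-3·(≡5) mod 11; (7|11)=-1, (5|11)=+1; (−1)^{0·-3·5}·(-1)^-3·(+1)^0 = -1.
|Ram(-130, 53295)| = 6, even; anisotropic at {2, 3, 11, 13, 17, 19}.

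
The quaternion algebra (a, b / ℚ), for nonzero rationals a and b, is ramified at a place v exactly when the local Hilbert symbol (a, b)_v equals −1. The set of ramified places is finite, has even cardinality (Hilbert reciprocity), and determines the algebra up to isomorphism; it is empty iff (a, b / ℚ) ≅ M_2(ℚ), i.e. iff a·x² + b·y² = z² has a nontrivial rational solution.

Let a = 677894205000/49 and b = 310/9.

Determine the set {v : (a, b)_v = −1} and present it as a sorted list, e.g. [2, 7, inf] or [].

[2, 5, 31, 37]

Mod squares: a ≡ 282162, b ≡ 310. Check v ∈ {∞, 2, 3, 5, 7, 31, 37, 41}.
v=∞: 282162 > 0 and 310 > 0  ⇒  (a,b)_∞ = +1.
v=31: a=31^3·(≡28), b=31^1·(≡8) mod 31; (28|31)=+1, (8|31)=+1; (−1)^{3·1·15}·(+1)^1·(+1)^3 = -1.
v=37: a=37^1·(≡30), b=37^0·(≡18) mod 37; (30|37)=+1, (18|37)=-1; (−1)^{1·0·18}·(+1)^0·(-1)^1 = -1.
v=7: a=7^-2·(≡5), b=7^0·(≡1) mod 7; (5|7)=-1, (1|7)=+1; (−1)^{-2·0·3}·(-1)^0·(+1)^-2 = +1.
v=41: a=41^1·(≡34), b=41^0·(≡39) mod 41; (34|41)=-1, (39|41)=+1; (−1)^{1·0·20}·(-1)^0·(+1)^1 = +1.
v=3: a=3^1·(≡1), b=3^-2·(≡1) mod 3; (1|3)=+1, (1|3)=+1; (−1)^{1·-2·1}·(+1)^-2·(+1)^1 = +1.
v=5: a=5^4·(≡2), b=5^1·(≡3) mod 5; (2|5)=-1, (3|5)=-1; (−1)^{4·1·2}·(-1)^1·(-1)^4 = -1.
v=2: v_2(a)=3, v_2(b)=1; units ≡ 1, 3 (mod 8); ε·ε+αω+βω = 0·1+3·1+1·0 ≡ 1  ⇒  (a,b)_2 = -1.
(282162, 310 / ℚ) ramifies at {2, 5, 31, 37}: a division algebra.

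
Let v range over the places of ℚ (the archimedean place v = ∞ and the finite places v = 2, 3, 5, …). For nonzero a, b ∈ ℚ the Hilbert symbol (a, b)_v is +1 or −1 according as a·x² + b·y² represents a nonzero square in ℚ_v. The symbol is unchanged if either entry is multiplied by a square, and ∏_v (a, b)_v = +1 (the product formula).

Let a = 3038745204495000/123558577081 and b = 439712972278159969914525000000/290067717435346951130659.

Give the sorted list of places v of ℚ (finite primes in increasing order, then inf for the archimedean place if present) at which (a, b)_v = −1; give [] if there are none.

[2, 19]

(a, b) ≡ (22, 399) mod (ℚ^×)²; places V = {2, 3, 5, 7, 11, 13, 17, 19, 23, 29, 31, 41, ∞}.
(a,b)_23: α=-2, u≡15; β=-4, v≡8 (mod 23); (15|23)=-1, (8|23)=+1; sign (−1)^0·-1^-4·+1^-2 = +1.
(a,b)_19: α=0, u≡3; β=-1, v≡14 (mod 19); (3|19)=-1, (14|19)=-1; sign (−1)^0·-1^-1·-1^0 = -1.
(a,b)_13: α=2, u≡10; β=4, v≡1 (mod 13); (10|13)=+1, (1|13)=+1; sign (−1)^0·+1^4·+1^2 = +1.
(a,b)_7: α=4, u≡2; β=7, v≡4 (mod 7); (2|7)=+1, (4|7)=+1; sign (−1)^0·+1^7·+1^4 = +1.
(a,b)_41: α=2, u≡7; β=4, v≡3 (mod 41); (7|41)=-1, (3|41)=-1; sign (−1)^0·-1^4·-1^2 = +1.
(a,b)_∞: sgn(22)=+, sgn(399)=+, so +1.
(a,b)_11: α=1, u≡8; β=2, v≡3 (mod 11); (8|11)=-1, (3|11)=+1; sign (−1)^0·-1^2·+1^1 = +1.
(a,b)_17: α=-2, u≡14; β=-4, v≡16 (mod 17); (14|17)=-1, (16|17)=+1; sign (−1)^0·-1^-4·+1^-2 = +1.
(a,b)_2: α=3, β=6; u≡3, v≡7 (mod 8); ε(u)ε(v)=1·1, αω(v)=3·0, βω(u)=6·1; sum ≡ 1  ⇒  -1.
(a,b)_29: α=-2, u≡9; β=-4, v≡5 (mod 29); (9|29)=+1, (5|29)=+1; sign (−1)^0·+1^-4·+1^-2 = +1.
(a,b)_3: α=4, u≡1; β=7, v≡1 (mod 3); (1|3)=+1, (1|3)=+1; sign (−1)^0·+1^7·+1^4 = +1.
(a,b)_5: α=4, u≡2; β=8, v≡1 (mod 5); (2|5)=-1, (1|5)=+1; sign (−1)^0·-1^8·+1^4 = +1.
(a,b)_31: α=-2, u≡30; β=-4, v≡23 (mod 31); (30|31)=-1, (23|31)=-1; sign (−1)^0·-1^-4·-1^-2 = +1.
Ram(22, 399) = {2, 19}; no ℚ_2-point on the conic.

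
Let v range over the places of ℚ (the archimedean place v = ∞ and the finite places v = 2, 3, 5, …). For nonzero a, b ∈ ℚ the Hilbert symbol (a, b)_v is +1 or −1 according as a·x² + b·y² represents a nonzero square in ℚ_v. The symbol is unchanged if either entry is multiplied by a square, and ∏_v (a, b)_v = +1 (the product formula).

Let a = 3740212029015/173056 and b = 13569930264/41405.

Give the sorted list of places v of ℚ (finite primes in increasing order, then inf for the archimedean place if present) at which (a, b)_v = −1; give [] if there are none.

Mod squares: a ≡ 242535, b ≡ 485070. Check v ∈ {∞, 2, 3, 5, 7, 11, 13, 17, 19, 23, 37}.
v=23: a=23^1·(≡7), b=23^1·(≡5) mod 23; (7|23)=-1, (5|23)=-1; (−1)^{1·1·11}·(-1)^1·(-1)^1 = -1.
v=11: a=11^2·(≡8), b=11^2·(≡5) mod 11; (8|11)=-1, (5|11)=+1; (−1)^{2·2·5}·(-1)^2·(+1)^2 = +1.
v=17: a=17^2·(≡15), b=17^2·(≡13) mod 17; (15|17)=+1, (13|17)=+1; (−1)^{2·2·8}·(+1)^2·(+1)^2 = +1.
v=∞: 242535 > 0 and 485070 > 0  ⇒  (a,b)_∞ = +1.
v=37: a=37^1·(≡32), b=37^1·(≡34) mod 37; (32|37)=-1, (34|37)=+1; (−1)^{1·1·18}·(-1)^1·(+1)^1 = -1.
v=3: a=3^3·(≡1), b=3^1·(≡2) mod 3; (1|3)=+1, (2|3)=-1; (−1)^{3·1·1}·(+1)^1·(-1)^3 = +1.
v=2: v_2(a)=-10, v_2(b)=3; units ≡ 7, 7 (mod 8); ε·ε+αω+βω = 1·1+-10·0+3·0 ≡ 1  ⇒  (a,b)_2 = -1.
v=19: a=19^1·(≡11), b=19^1·(≡12) mod 19; (11|19)=+1, (12|19)=-1; (−1)^{1·1·9}·(+1)^1·(-1)^1 = +1.
v=13: a=13^-2·(≡2), b=13^-2·(≡3) mod 13; (2|13)=-1, (3|13)=+1; (−1)^{-2·-2·6}·(-1)^-2·(+1)^-2 = +1.
v=7: a=7^2·(≡3), b=7^-2·(≡6) mod 7; (3|7)=-1, (6|7)=-1; (−1)^{2·-2·3}·(-1)^-2·(-1)^2 = +1.
v=5: a=5^1·(≡3), b=5^-1·(≡4) mod 5; (3|5)=-1, (4|5)=+1; (−1)^{1·-1·2}·(-1)^-1·(+1)^1 = -1.
Ram(242535, 485070) = {2, 5, 23, 37}; no ℚ_2-point on the conic.

[2, 5, 23, 37]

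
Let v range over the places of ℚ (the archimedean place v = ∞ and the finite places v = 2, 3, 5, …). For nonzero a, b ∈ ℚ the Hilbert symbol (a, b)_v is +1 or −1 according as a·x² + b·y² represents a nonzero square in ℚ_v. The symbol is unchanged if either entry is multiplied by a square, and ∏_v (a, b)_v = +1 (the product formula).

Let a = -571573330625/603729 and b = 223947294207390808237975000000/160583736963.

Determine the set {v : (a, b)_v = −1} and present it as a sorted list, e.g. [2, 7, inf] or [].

[19, 23]

(a, b) ≡ (-2533289, 11599797) mod (ℚ^×)²; places V = {2, 3, 5, 7, 11, 13, 17, 19, 23, 29, 31, 37, ∞}.
(a,b)_31: α=1, u≡18; β=3, v≡6 (mod 31); (18|31)=+1, (6|31)=-1; sign (−1)^1·+1^3·-1^1 = +1.
(a,b)_7: α=-2, u≡4; β=0, v≡6 (mod 7); (4|7)=+1, (6|7)=-1; sign (−1)^0·+1^0·-1^-2 = +1.
(a,b)_11: α=1, u≡2; β=3, v≡4 (mod 11); (2|11)=-1, (4|11)=+1; sign (−1)^1·-1^3·+1^1 = +1.
(a,b)_29: α=0, u≡25; β=1, v≡5 (mod 29); (25|29)=+1, (5|29)=+1; sign (−1)^0·+1^1·+1^0 = +1.
(a,b)_37: α=-2, u≡9; β=-4, v≡7 (mod 37); (9|37)=+1, (7|37)=+1; sign (−1)^0·+1^-4·+1^-2 = +1.
(a,b)_23: α=1, u≡13; β=3, v≡16 (mod 23); (13|23)=+1, (16|23)=+1; sign (−1)^1·+1^3·+1^1 = -1.
(a,b)_∞: sgn(-2533289)=−, sgn(11599797)=+, so +1.
(a,b)_3: α=-2, u≡1; β=-1, v≡1 (mod 3); (1|3)=+1, (1|3)=+1; sign (−1)^0·+1^-1·+1^-2 = +1.
(a,b)_2: α=0, β=6; u≡7, v≡5 (mod 8); ε(u)ε(v)=1·0, αω(v)=0·1, βω(u)=6·0; sum ≡ 0  ⇒  +1.
(a,b)_5: α=4, u≡4; β=8, v≡2 (mod 5); (4|5)=+1, (2|5)=-1; sign (−1)^0·+1^8·-1^4 = +1.
(a,b)_19: α=3, u≡4; β=4, v≡2 (mod 19); (4|19)=+1, (2|19)=-1; sign (−1)^0·+1^4·-1^3 = -1.
(a,b)_17: α=1, u≡7; β=3, v≡14 (mod 17); (7|17)=-1, (14|17)=-1; sign (−1)^0·-1^3·-1^1 = +1.
(a,b)_13: α=0, u≡6; β=-4, v≡10 (mod 13); (6|13)=-1, (10|13)=+1; sign (−1)^0·-1^-4·+1^0 = +1.
(-2533289, 11599797 / ℚ) ramifies at {19, 23}: a division algebra.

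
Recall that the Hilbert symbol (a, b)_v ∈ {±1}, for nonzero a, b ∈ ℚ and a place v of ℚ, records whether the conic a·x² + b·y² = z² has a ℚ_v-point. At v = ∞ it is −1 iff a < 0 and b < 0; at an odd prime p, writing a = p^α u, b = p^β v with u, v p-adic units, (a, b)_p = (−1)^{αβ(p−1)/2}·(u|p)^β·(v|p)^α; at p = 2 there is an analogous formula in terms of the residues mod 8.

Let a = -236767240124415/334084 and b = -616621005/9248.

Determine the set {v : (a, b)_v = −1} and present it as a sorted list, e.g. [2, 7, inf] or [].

Mod squares: a ≡ -15, b ≡ -10010. Check v ∈ {∞, 2, 3, 5, 7, 11, 13, 17}.
v=11: a=11^2·(≡7), b=11^1·(≡5) mod 11; (7|11)=-1, (5|11)=+1; (−1)^{2·1·5}·(-1)^1·(+1)^2 = -1.
v=7: a=7^6·(≡5), b=7^1·(≡6) mod 7; (5|7)=-1, (6|7)=-1; (−1)^{6·1·3}·(-1)^1·(-1)^6 = -1.
v=2: v_2(a)=-2, v_2(b)=-5; units ≡ 1, 3 (mod 8); ε·ε+αω+βω = 0·1+-2·1+-5·0 ≡ 0  ⇒  (a,b)_2 = +1.
v=∞: -15 < 0 and -10010 < 0  ⇒  (a,b)_∞ = -1.
v=13: a=13^2·(≡2), b=13^3·(≡1) mod 13; (2|13)=-1, (1|13)=+1; (−1)^{2·3·6}·(-1)^3·(+1)^2 = -1.
v=5: a=5^1·(≡3), b=5^1·(≡3) mod 5; (3|5)=-1, (3|5)=-1; (−1)^{1·1·2}·(-1)^1·(-1)^1 = +1.
v=17: a=17^-4·(≡9), b=17^-2·(≡7) mod 17; (9|17)=+1, (7|17)=-1; (−1)^{-4·-2·8}·(+1)^-2·(-1)^-4 = +1.
v=3: a=3^9·(≡1), b=3^6·(≡1) mod 3; (1|3)=+1, (1|3)=+1; (−1)^{9·6·1}·(+1)^6·(+1)^9 = +1.
Ram(-15, -10010) = {7, 11, 13, ∞}; no ℚ_7-point on the conic.

[7, 11, 13, inf]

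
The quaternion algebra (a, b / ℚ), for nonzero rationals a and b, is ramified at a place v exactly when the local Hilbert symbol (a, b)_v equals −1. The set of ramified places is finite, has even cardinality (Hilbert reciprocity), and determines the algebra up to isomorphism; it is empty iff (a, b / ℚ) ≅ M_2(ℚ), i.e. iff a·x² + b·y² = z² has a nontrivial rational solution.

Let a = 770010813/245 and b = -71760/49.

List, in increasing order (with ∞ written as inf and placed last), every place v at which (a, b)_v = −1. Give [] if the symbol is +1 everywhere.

Mod squares: a ≡ 4785, b ≡ -4485. Check v ∈ {∞, 2, 3, 5, 7, 11, 13, 23, 29}.
v=5: a=5^-1·(≡2), b=5^1·(≡2) mod 5; (2|5)=-1, (2|5)=-1; (−1)^{-1·1·2}·(-1)^1·(-1)^-1 = +1.
v=∞: 4785 > 0 and -4485 < 0  ⇒  (a,b)_∞ = +1.
v=2: v_2(a)=0, v_2(b)=4; units ≡ 1, 3 (mod 8); ε·ε+αω+βω = 0·1+0·1+4·0 ≡ 0  ⇒  (a,b)_2 = +1.
v=23: a=23^2·(≡12), b=23^1·(≡18) mod 23; (12|23)=+1, (18|23)=+1; (−1)^{2·1·11}·(+1)^1·(+1)^2 = +1.
v=7: a=7^-2·(≡1), b=7^-2·(≡4) mod 7; (1|7)=+1, (4|7)=+1; (−1)^{-2·-2·3}·(+1)^-2·(+1)^-2 = +1.
v=11: a=11^1·(≡10), b=11^0·(≡3) mod 11; (10|11)=-1, (3|11)=+1; (−1)^{1·0·5}·(-1)^0·(+1)^1 = +1.
v=13: a=13^2·(≡1), b=13^1·(≡7) mod 13; (1|13)=+1, (7|13)=-1; (−1)^{2·1·6}·(+1)^1·(-1)^2 = +1.
v=3: a=3^3·(≡2), b=3^1·(≡2) mod 3; (2|3)=-1, (2|3)=-1; (−1)^{3·1·1}·(-1)^1·(-1)^3 = -1.
v=29: a=29^1·(≡28), b=29^0·(≡8) mod 29; (28|29)=+1, (8|29)=-1; (−1)^{1·0·14}·(+1)^0·(-1)^1 = -1.
(4785, -4485 / ℚ) ramifies at {3, 29}: a division algebra.

[3, 29]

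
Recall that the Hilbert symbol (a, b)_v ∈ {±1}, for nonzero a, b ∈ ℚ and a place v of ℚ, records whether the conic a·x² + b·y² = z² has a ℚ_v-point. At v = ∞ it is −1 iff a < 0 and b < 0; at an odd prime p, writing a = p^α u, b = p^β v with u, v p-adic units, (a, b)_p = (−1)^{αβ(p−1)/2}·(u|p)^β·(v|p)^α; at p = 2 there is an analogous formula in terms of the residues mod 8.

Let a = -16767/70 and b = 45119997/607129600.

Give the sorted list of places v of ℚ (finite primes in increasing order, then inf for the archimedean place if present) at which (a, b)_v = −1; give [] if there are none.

(a, b) ≡ (-1610, 13) mod (ℚ^×)²; places V = {2, 3, 5, 7, 11, 13, 23, ∞}.
(a,b)_3: α=6, u≡1; β=8, v≡1 (mod 3); (1|3)=+1, (1|3)=+1; sign (−1)^0·+1^8·+1^6 = +1.
(a,b)_2: α=-1, β=-12; u≡3, v≡5 (mod 8); ε(u)ε(v)=1·0, αω(v)=-1·1, βω(u)=-12·1; sum ≡ 1  ⇒  -1.
(a,b)_5: α=-1, u≡2; β=-2, v≡3 (mod 5); (2|5)=-1, (3|5)=-1; sign (−1)^0·-1^-2·-1^-1 = -1.
(a,b)_23: α=1, u≡7; β=2, v≡3 (mod 23); (7|23)=-1, (3|23)=+1; sign (−1)^0·-1^2·+1^1 = +1.
(a,b)_∞: sgn(-1610)=−, sgn(13)=+, so +1.
(a,b)_13: α=0, u≡11; β=1, v≡10 (mod 13); (11|13)=-1, (10|13)=+1; sign (−1)^0·-1^1·+1^0 = -1.
(a,b)_11: α=0, u≡2; β=-2, v≡2 (mod 11); (2|11)=-1, (2|11)=-1; sign (−1)^0·-1^-2·-1^0 = +1.
(a,b)_7: α=-1, u≡4; β=-2, v≡6 (mod 7); (4|7)=+1, (6|7)=-1; sign (−1)^0·+1^-2·-1^-1 = -1.
|Ram(-1610, 13)| = 4, even; anisotropic at {2, 5, 7, 13}.

[2, 5, 7, 13]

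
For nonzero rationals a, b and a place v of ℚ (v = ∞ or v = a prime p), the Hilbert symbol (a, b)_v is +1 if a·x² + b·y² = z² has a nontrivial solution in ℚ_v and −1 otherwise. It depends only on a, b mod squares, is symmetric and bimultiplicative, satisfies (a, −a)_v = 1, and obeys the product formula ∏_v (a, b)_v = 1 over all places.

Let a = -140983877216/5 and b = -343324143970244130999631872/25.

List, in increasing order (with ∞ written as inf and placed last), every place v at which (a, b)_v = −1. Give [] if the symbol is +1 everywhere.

[3, 5, 17, 19, 23, inf]

(a, b) ≡ (-50830, -1938) mod (ℚ^×)²; places V = {2, 3, 5, 7, 13, 17, 19, 23, ∞}.
(a,b)_19: α=2, u≡8; β=5, v≡13 (mod 19); (8|19)=-1, (13|19)=-1; sign (−1)^0·-1^5·-1^2 = -1.
(a,b)_13: α=1, u≡9; β=2, v≡1 (mod 13); (9|13)=+1, (1|13)=+1; sign (−1)^0·+1^2·+1^1 = +1.
(a,b)_∞: sgn(-50830)=−, sgn(-1938)=−, so -1.
(a,b)_2: α=5, β=31; u≡1, v≡7 (mod 8); ε(u)ε(v)=0·1, αω(v)=5·0, βω(u)=31·0; sum ≡ 0  ⇒  +1.
(a,b)_5: α=-1, u≡4; β=-2, v≡3 (mod 5); (4|5)=+1, (3|5)=-1; sign (−1)^0·+1^-2·-1^-1 = -1.
(a,b)_7: α=4, u≡1; β=2, v≡4 (mod 7); (1|7)=+1, (4|7)=+1; sign (−1)^0·+1^2·+1^4 = +1.
(a,b)_23: α=1, u≡19; β=2, v≡17 (mod 23); (19|23)=-1, (17|23)=-1; sign (−1)^0·-1^2·-1^1 = -1.
(a,b)_17: α=1, u≡13; β=3, v≡10 (mod 17); (13|17)=+1, (10|17)=-1; sign (−1)^0·+1^3·-1^1 = -1.
(a,b)_3: α=0, u≡2; β=1, v≡2 (mod 3); (2|3)=-1, (2|3)=-1; sign (−1)^0·-1^1·-1^0 = -1.
Ram(-50830, -1938) = {3, 5, 17, 19, 23, ∞}; no ℚ_3-point on the conic.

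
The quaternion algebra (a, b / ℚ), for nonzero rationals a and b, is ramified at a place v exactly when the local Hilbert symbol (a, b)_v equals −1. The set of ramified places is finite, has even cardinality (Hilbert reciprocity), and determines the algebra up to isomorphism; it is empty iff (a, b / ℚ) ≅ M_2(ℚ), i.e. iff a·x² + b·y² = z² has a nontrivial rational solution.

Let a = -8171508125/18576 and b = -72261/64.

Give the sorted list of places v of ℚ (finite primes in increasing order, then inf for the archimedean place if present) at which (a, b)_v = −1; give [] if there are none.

[2, 3, 19, 31, 43, inf]

Mod squares: a ≡ -115197, b ≡ -8029. Check v ∈ {∞, 2, 3, 5, 7, 11, 19, 31, 37, 43, 47}.
v=31: a=31^0·(≡12), b=31^1·(≡28) mod 31; (12|31)=-1, (28|31)=+1; (−1)^{0·1·15}·(-1)^1·(+1)^0 = -1.
v=3: a=3^-3·(≡1), b=3^2·(≡2) mod 3; (1|3)=+1, (2|3)=-1; (−1)^{-3·2·1}·(+1)^2·(-1)^-3 = -1.
v=47: a=47^1·(≡5), b=47^0·(≡7) mod 47; (5|47)=-1, (7|47)=+1; (−1)^{1·0·23}·(-1)^0·(+1)^1 = +1.
v=5: a=5^4·(≡2), b=5^0·(≡1) mod 5; (2|5)=-1, (1|5)=+1; (−1)^{4·0·2}·(-1)^0·(+1)^4 = +1.
v=11: a=11^4·(≡6), b=11^0·(≡1) mod 11; (6|11)=-1, (1|11)=+1; (−1)^{4·0·5}·(-1)^0·(+1)^4 = +1.
v=7: a=7^0·(≡2), b=7^1·(≡2) mod 7; (2|7)=+1, (2|7)=+1; (−1)^{0·1·3}·(+1)^1·(+1)^0 = +1.
v=37: a=37^0·(≡1), b=37^1·(≡14) mod 37; (1|37)=+1, (14|37)=-1; (−1)^{0·1·18}·(+1)^1·(-1)^0 = +1.
v=19: a=19^1·(≡5), b=19^0·(≡13) mod 19; (5|19)=+1, (13|19)=-1; (−1)^{1·0·9}·(+1)^0·(-1)^1 = -1.
v=43: a=43^-1·(≡7), b=43^0·(≡42) mod 43; (7|43)=-1, (42|43)=-1; (−1)^{-1·0·21}·(-1)^0·(-1)^-1 = -1.
v=2: v_2(a)=-4, v_2(b)=-6; units ≡ 3, 3 (mod 8); ε·ε+αω+βω = 1·1+-4·1+-6·1 ≡ 1  ⇒  (a,b)_2 = -1.
v=∞: -115197 < 0 and -8029 < 0  ⇒  (a,b)_∞ = -1.
Ram(-115197, -8029) = {2, 3, 19, 31, 43, ∞}; no ℚ_2-point on the conic.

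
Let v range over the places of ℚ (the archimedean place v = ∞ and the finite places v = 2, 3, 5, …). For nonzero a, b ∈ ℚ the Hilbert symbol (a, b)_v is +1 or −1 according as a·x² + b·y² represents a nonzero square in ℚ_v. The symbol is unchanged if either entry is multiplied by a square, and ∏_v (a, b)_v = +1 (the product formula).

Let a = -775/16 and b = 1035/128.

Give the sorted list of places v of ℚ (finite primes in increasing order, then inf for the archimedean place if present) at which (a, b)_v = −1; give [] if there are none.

(a, b) ≡ (-31, 230) mod (ℚ^×)²; places V = {2, 3, 5, 23, 31, ∞}.
(a,b)_31: α=1, u≡12; β=0, v≡3 (mod 31); (12|31)=-1, (3|31)=-1; sign (−1)^0·-1^0·-1^1 = -1.
(a,b)_2: α=-4, β=-7; u≡1, v≡3 (mod 8); ε(u)ε(v)=0·1, αω(v)=-4·1, βω(u)=-7·0; sum ≡ 0  ⇒  +1.
(a,b)_3: α=0, u≡2; β=2, v≡2 (mod 3); (2|3)=-1, (2|3)=-1; sign (−1)^0·-1^2·-1^0 = +1.
(a,b)_∞: sgn(-31)=−, sgn(230)=+, so +1.
(a,b)_23: α=0, u≡22; β=1, v≡7 (mod 23); (22|23)=-1, (7|23)=-1; sign (−1)^0·-1^1·-1^0 = -1.
(a,b)_5: α=2, u≡4; β=1, v≡4 (mod 5); (4|5)=+1, (4|5)=+1; sign (−1)^0·+1^1·+1^2 = +1.
Ram(-31, 230) = {23, 31}; no ℚ_23-point on the conic.

[23, 31]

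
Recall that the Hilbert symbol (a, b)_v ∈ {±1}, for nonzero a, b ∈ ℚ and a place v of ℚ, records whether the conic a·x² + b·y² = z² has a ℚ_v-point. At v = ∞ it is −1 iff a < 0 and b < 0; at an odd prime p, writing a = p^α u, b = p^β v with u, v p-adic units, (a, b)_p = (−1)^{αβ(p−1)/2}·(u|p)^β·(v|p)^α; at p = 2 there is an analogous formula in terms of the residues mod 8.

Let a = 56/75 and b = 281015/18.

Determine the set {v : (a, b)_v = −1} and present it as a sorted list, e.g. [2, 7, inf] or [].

Mod squares: a ≡ 42, b ≡ 11470. Check v ∈ {∞, 2, 3, 5, 7, 31, 37}.
v=37: a=37^0·(≡19), b=37^1·(≡17) mod 37; (19|37)=-1, (17|37)=-1; (−1)^{0·1·18}·(-1)^1·(-1)^0 = -1.
v=2: v_2(a)=3, v_2(b)=-1; units ≡ 5, 7 (mod 8); ε·ε+αω+βω = 0·1+3·0+-1·1 ≡ 1  ⇒  (a,b)_2 = -1.
v=∞: 42 > 0 and 11470 > 0  ⇒  (a,b)_∞ = +1.
v=3: a=3^-1·(≡2), b=3^-2·(≡1) mod 3; (2|3)=-1, (1|3)=+1; (−1)^{-1·-2·1}·(-1)^-2·(+1)^-1 = +1.
v=31: a=31^0·(≡21), b=31^1·(≡30) mod 31; (21|31)=-1, (30|31)=-1; (−1)^{0·1·15}·(-1)^1·(-1)^0 = -1.
v=7: a=7^1·(≡3), b=7^2·(≡4) mod 7; (3|7)=-1, (4|7)=+1; (−1)^{1·2·3}·(-1)^2·(+1)^1 = +1.
v=5: a=5^-2·(≡2), b=5^1·(≡1) mod 5; (2|5)=-1, (1|5)=+1; (−1)^{-2·1·2}·(-1)^1·(+1)^-2 = -1.
Ram(42, 11470) = {2, 5, 31, 37}; no ℚ_2-point on the conic.

[2, 5, 31, 37]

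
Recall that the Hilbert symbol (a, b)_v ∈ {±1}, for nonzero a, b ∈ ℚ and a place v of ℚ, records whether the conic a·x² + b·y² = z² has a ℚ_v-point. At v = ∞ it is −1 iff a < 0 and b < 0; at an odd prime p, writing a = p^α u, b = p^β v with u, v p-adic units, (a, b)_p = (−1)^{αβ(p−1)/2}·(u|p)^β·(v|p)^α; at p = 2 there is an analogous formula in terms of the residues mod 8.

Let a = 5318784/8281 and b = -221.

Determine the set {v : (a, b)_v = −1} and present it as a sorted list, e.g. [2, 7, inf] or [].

[2, 17]

Mod squares: a ≡ 114, b ≡ -221. Check v ∈ {∞, 2, 3, 7, 13, 17, 19}.
v=3: a=3^7·(≡2), b=3^0·(≡1) mod 3; (2|3)=-1, (1|3)=+1; (−1)^{7·0·1}·(-1)^0·(+1)^7 = +1.
v=17: a=17^0·(≡14), b=17^1·(≡4) mod 17; (14|17)=-1, (4|17)=+1; (−1)^{0·1·8}·(-1)^1·(+1)^0 = -1.
v=13: a=13^-2·(≡12), b=13^1·(≡9) mod 13; (12|13)=+1, (9|13)=+1; (−1)^{-2·1·6}·(+1)^1·(+1)^-2 = +1.
v=∞: 114 > 0 and -221 < 0  ⇒  (a,b)_∞ = +1.
v=2: v_2(a)=7, v_2(b)=0; units ≡ 1, 3 (mod 8); ε·ε+αω+βω = 0·1+7·1+0·0 ≡ 1  ⇒  (a,b)_2 = -1.
v=7: a=7^-2·(≡2), b=7^0·(≡3) mod 7; (2|7)=+1, (3|7)=-1; (−1)^{-2·0·3}·(+1)^0·(-1)^-2 = +1.
v=19: a=19^1·(≡16), b=19^0·(≡7) mod 19; (16|19)=+1, (7|19)=+1; (−1)^{1·0·9}·(+1)^0·(+1)^1 = +1.
Ram(114, -221) = {2, 17}; no ℚ_2-point on the conic.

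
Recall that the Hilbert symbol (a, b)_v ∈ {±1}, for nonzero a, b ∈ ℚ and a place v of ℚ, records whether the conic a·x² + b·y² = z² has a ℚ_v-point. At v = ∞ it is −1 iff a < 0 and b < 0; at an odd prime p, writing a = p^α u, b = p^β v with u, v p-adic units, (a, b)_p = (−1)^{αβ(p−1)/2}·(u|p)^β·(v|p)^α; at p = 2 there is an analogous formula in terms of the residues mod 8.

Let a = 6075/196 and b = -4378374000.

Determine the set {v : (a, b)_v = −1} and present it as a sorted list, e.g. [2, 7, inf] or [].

(a, b) ≡ (3, -15015) mod (ℚ^×)²; places V = {2, 3, 5, 7, 11, 13, ∞}.
(a,b)_13: α=0, u≡4; β=1, v≡7 (mod 13); (4|13)=+1, (7|13)=-1; sign (−1)^0·+1^1·-1^0 = +1.
(a,b)_7: α=-2, u≡5; β=1, v≡4 (mod 7); (5|7)=-1, (4|7)=+1; sign (−1)^0·-1^1·+1^-2 = -1.
(a,b)_2: α=-2, β=4; u≡3, v≡1 (mod 8); ε(u)ε(v)=1·0, αω(v)=-2·0, βω(u)=4·1; sum ≡ 0  ⇒  +1.
(a,b)_11: α=0, u≡4; β=1, v≡10 (mod 11); (4|11)=+1, (10|11)=-1; sign (−1)^0·+1^1·-1^0 = +1.
(a,b)_3: α=5, u≡1; β=7, v≡2 (mod 3); (1|3)=+1, (2|3)=-1; sign (−1)^1·+1^7·-1^5 = +1.
(a,b)_5: α=2, u≡3; β=3, v≡3 (mod 5); (3|5)=-1, (3|5)=-1; sign (−1)^0·-1^3·-1^2 = -1.
(a,b)_∞: sgn(3)=+, sgn(-15015)=−, so +1.
(3, -15015 / ℚ) ramifies at {5, 7}: a division algebra.

[5, 7]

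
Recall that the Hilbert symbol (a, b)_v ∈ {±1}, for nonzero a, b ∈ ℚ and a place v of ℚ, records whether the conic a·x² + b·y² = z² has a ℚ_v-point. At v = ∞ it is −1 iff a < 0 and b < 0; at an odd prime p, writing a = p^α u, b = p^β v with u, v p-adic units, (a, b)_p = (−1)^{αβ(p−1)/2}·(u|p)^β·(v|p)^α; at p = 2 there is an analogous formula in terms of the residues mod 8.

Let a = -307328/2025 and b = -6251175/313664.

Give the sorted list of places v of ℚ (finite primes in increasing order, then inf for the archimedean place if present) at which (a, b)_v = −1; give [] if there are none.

[2, 7, 29, inf]

Mod squares: a ≡ -2, b ≡ -203. Check v ∈ {∞, 2, 3, 5, 7, 13, 29}.
v=13: a=13^0·(≡7), b=13^-2·(≡7) mod 13; (7|13)=-1, (7|13)=-1; (−1)^{0·-2·6}·(-1)^-2·(-1)^0 = +1.
v=∞: -2 < 0 and -203 < 0  ⇒  (a,b)_∞ = -1.
v=2: v_2(a)=7, v_2(b)=-6; units ≡ 7, 5 (mod 8); ε·ε+αω+βω = 1·0+7·1+-6·0 ≡ 1  ⇒  (a,b)_2 = -1.
v=29: a=29^0·(≡3), b=29^-1·(≡22) mod 29; (3|29)=-1, (22|29)=+1; (−1)^{0·-1·14}·(-1)^-1·(+1)^0 = -1.
v=5: a=5^-2·(≡2), b=5^2·(≡2) mod 5; (2|5)=-1, (2|5)=-1; (−1)^{-2·2·2}·(-1)^2·(-1)^-2 = +1.
v=7: a=7^4·(≡6), b=7^3·(≡3) mod 7; (6|7)=-1, (3|7)=-1; (−1)^{4·3·3}·(-1)^3·(-1)^4 = -1.
v=3: a=3^-4·(≡1), b=3^6·(≡1) mod 3; (1|3)=+1, (1|3)=+1; (−1)^{-4·6·1}·(+1)^6·(+1)^-4 = +1.
(-2, -203 / ℚ) ramifies at {2, 7, 29, ∞}: a division algebra.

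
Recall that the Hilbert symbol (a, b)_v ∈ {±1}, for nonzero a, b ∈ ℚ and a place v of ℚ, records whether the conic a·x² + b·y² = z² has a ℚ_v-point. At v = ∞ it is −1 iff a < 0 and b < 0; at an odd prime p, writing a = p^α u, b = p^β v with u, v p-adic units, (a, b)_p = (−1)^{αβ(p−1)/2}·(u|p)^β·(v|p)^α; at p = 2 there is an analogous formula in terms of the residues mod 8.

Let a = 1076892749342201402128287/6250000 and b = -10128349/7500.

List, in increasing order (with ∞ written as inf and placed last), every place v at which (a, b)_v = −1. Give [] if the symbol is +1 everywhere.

Mod squares: a ≡ 2967, b ≡ -620103. Check v ∈ {∞, 2, 3, 5, 7, 11, 19, 23, 43}.
v=43: a=43^3·(≡8), b=43^1·(≡3) mod 43; (8|43)=-1, (3|43)=-1; (−1)^{3·1·21}·(-1)^1·(-1)^3 = -1.
v=19: a=19^4·(≡13), b=19^1·(≡9) mod 19; (13|19)=-1, (9|19)=+1; (−1)^{4·1·9}·(-1)^1·(+1)^4 = -1.
v=2: v_2(a)=-4, v_2(b)=-2; units ≡ 7, 1 (mod 8); ε·ε+αω+βω = 1·0+-4·0+-2·0 ≡ 0  ⇒  (a,b)_2 = +1.
v=∞: 2967 > 0 and -620103 < 0  ⇒  (a,b)_∞ = +1.
v=7: a=7^4·(≡5), b=7^2·(≡3) mod 7; (5|7)=-1, (3|7)=-1; (−1)^{4·2·3}·(-1)^2·(-1)^4 = +1.
v=3: a=3^5·(≡2), b=3^-1·(≡2) mod 3; (2|3)=-1, (2|3)=-1; (−1)^{5·-1·1}·(-1)^-1·(-1)^5 = -1.
v=5: a=5^-8·(≡2), b=5^-4·(≡3) mod 5; (2|5)=-1, (3|5)=-1; (−1)^{-8·-4·2}·(-1)^-4·(-1)^-8 = +1.
v=11: a=11^4·(≡6), b=11^1·(≡2) mod 11; (6|11)=-1, (2|11)=-1; (−1)^{4·1·5}·(-1)^1·(-1)^4 = -1.
v=23: a=23^3·(≡11), b=23^1·(≡9) mod 23; (11|23)=-1, (9|23)=+1; (−1)^{3·1·11}·(-1)^1·(+1)^3 = +1.
|Ram(2967, -620103)| = 4, even; anisotropic at {3, 11, 19, 43}.

[3, 11, 19, 43]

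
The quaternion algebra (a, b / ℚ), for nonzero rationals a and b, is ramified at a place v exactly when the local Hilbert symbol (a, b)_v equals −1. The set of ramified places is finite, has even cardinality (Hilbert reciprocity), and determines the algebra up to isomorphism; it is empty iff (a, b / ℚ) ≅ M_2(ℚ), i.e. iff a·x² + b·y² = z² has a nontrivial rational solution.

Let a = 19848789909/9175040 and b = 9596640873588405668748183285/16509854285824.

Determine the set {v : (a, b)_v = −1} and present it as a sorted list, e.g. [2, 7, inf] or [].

[19, 37]

Mod squares: a ≡ 7735, b ≡ 2808485. Check v ∈ {∞, 2, 3, 5, 7, 13, 17, 19, 31, 37, 47}.
v=31: a=31^0·(≡14), b=31^-2·(≡2) mod 31; (14|31)=+1, (2|31)=+1; (−1)^{0·-2·15}·(+1)^-2·(+1)^0 = +1.
v=37: a=37^0·(≡6), b=37^1·(≡32) mod 37; (6|37)=-1, (32|37)=-1; (−1)^{0·1·18}·(-1)^1·(-1)^0 = -1.
v=3: a=3^12·(≡1), b=3^6·(≡2) mod 3; (1|3)=+1, (2|3)=-1; (−1)^{12·6·1}·(+1)^6·(-1)^12 = +1.
v=19: a=19^0·(≡12), b=19^1·(≡2) mod 19; (12|19)=-1, (2|19)=-1; (−1)^{0·1·9}·(-1)^1·(-1)^0 = -1.
v=7: a=7^-1·(≡5), b=7^6·(≡4) mod 7; (5|7)=-1, (4|7)=+1; (−1)^{-1·6·3}·(-1)^6·(+1)^-1 = +1.
v=∞: 7735 > 0 and 2808485 > 0  ⇒  (a,b)_∞ = +1.
v=47: a=47^0·(≡42), b=47^1·(≡7) mod 47; (42|47)=+1, (7|47)=+1; (−1)^{0·1·23}·(+1)^1·(+1)^0 = +1.
v=13: a=13^3·(≡1), b=13^10·(≡9) mod 13; (1|13)=+1, (9|13)=+1; (−1)^{3·10·6}·(+1)^10·(+1)^3 = +1.
v=5: a=5^-1·(≡3), b=5^1·(≡3) mod 5; (3|5)=-1, (3|5)=-1; (−1)^{-1·1·2}·(-1)^1·(-1)^-1 = +1.
v=2: v_2(a)=-18, v_2(b)=-34; units ≡ 7, 5 (mod 8); ε·ε+αω+βω = 1·0+-18·1+-34·0 ≡ 0  ⇒  (a,b)_2 = +1.
v=17: a=17^1·(≡4), b=17^3·(≡8) mod 17; (4|17)=+1, (8|17)=+1; (−1)^{1·3·8}·(+1)^3·(+1)^1 = +1.
Ram(7735, 2808485) = {19, 37}; no ℚ_19-point on the conic.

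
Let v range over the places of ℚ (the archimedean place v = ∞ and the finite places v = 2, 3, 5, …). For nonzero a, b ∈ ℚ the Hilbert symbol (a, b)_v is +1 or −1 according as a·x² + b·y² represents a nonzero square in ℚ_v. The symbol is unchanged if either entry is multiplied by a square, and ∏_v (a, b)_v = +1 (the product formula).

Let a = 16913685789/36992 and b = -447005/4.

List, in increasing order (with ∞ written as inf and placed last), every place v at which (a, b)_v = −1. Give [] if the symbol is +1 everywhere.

(a, b) ≡ (858, -5) mod (ℚ^×)²; places V = {2, 3, 5, 7, 11, 13, 17, 23, ∞}.
(a,b)_2: α=-7, β=-2; u≡5, v≡3 (mod 8); ε(u)ε(v)=0·1, αω(v)=-7·1, βω(u)=-2·1; sum ≡ 1  ⇒  -1.
(a,b)_13: α=3, u≡4; β=2, v≡5 (mod 13); (4|13)=+1, (5|13)=-1; sign (−1)^0·+1^2·-1^3 = -1.
(a,b)_7: α=2, u≡4; β=0, v≡2 (mod 7); (4|7)=+1, (2|7)=+1; sign (−1)^0·+1^0·+1^2 = +1.
(a,b)_∞: sgn(858)=+, sgn(-5)=−, so +1.
(a,b)_5: α=0, u≡2; β=1, v≡1 (mod 5); (2|5)=-1, (1|5)=+1; sign (−1)^0·-1^1·+1^0 = -1.
(a,b)_17: α=-2, u≡16; β=0, v≡11 (mod 17); (16|17)=+1, (11|17)=-1; sign (−1)^0·+1^0·-1^-2 = +1.
(a,b)_23: α=2, u≡14; β=2, v≡13 (mod 23); (14|23)=-1, (13|23)=+1; sign (−1)^0·-1^2·+1^2 = +1.
(a,b)_3: α=3, u≡1; β=0, v≡1 (mod 3); (1|3)=+1, (1|3)=+1; sign (−1)^0·+1^0·+1^3 = +1.
(a,b)_11: α=1, u≡9; β=0, v≡6 (mod 11); (9|11)=+1, (6|11)=-1; sign (−1)^0·+1^0·-1^1 = -1.
|Ram(858, -5)| = 4, even; anisotropic at {2, 5, 11, 13}.

[2, 5, 11, 13]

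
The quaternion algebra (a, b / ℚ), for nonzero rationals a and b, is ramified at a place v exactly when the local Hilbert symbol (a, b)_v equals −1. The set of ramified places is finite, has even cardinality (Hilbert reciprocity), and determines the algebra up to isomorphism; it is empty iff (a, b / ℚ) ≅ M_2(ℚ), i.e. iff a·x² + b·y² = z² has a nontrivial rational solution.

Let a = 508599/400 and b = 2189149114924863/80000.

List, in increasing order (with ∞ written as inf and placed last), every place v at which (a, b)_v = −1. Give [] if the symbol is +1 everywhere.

(a, b) ≡ (6279, 16926) mod (ℚ^×)²; places V = {2, 3, 5, 7, 13, 23, 31, ∞}.
(a,b)_31: α=0, u≡6; β=1, v≡2 (mod 31); (6|31)=-1, (2|31)=+1; sign (−1)^0·-1^1·+1^0 = -1.
(a,b)_∞: sgn(6279)=+, sgn(16926)=+, so +1.
(a,b)_23: α=1, u≡19; β=2, v≡14 (mod 23); (19|23)=-1, (14|23)=-1; sign (−1)^0·-1^2·-1^1 = -1.
(a,b)_7: α=1, u≡4; β=3, v≡6 (mod 7); (4|7)=+1, (6|7)=-1; sign (−1)^1·+1^3·-1^1 = +1.
(a,b)_5: α=-2, u≡4; β=-4, v≡1 (mod 5); (4|5)=+1, (1|5)=+1; sign (−1)^0·+1^-4·+1^-2 = +1.
(a,b)_3: α=5, u≡2; β=11, v≡2 (mod 3); (2|3)=-1, (2|3)=-1; sign (−1)^1·-1^11·-1^5 = -1.
(a,b)_13: α=1, u≡11; β=3, v≡8 (mod 13); (11|13)=-1, (8|13)=-1; sign (−1)^0·-1^3·-1^1 = +1.
(a,b)_2: α=-4, β=-7; u≡7, v≡7 (mod 8); ε(u)ε(v)=1·1, αω(v)=-4·0, βω(u)=-7·0; sum ≡ 1  ⇒  -1.
|Ram(6279, 16926)| = 4, even; anisotropic at {2, 3, 23, 31}.

[2, 3, 23, 31]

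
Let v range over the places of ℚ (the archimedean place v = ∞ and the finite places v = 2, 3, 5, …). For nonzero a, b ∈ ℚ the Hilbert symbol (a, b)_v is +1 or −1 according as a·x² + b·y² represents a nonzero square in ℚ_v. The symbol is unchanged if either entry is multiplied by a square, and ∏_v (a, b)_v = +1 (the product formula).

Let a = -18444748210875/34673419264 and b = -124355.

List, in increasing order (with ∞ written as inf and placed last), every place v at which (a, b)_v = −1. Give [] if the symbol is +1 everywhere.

[5, 17, 29, inf]

(a, b) ≡ (-46835, -124355) mod (ℚ^×)²; places V = {2, 3, 5, 7, 11, 17, 19, 23, 29, ∞}.
(a,b)_11: α=-2, u≡3; β=1, v≡3 (mod 11); (3|11)=+1, (3|11)=+1; sign (−1)^0·+1^1·+1^-2 = +1.
(a,b)_23: α=-4, u≡1; β=0, v≡6 (mod 23); (1|23)=+1, (6|23)=+1; sign (−1)^0·+1^0·+1^-4 = +1.
(a,b)_19: α=1, u≡9; β=1, v≡10 (mod 19); (9|19)=+1, (10|19)=-1; sign (−1)^1·+1^1·-1^1 = +1.
(a,b)_7: α=4, u≡2; β=1, v≡1 (mod 7); (2|7)=+1, (1|7)=+1; sign (−1)^0·+1^1·+1^4 = +1.
(a,b)_∞: sgn(-46835)=−, sgn(-124355)=−, so -1.
(a,b)_2: α=-10, β=0; u≡5, v≡5 (mod 8); ε(u)ε(v)=0·0, αω(v)=-10·1, βω(u)=0·1; sum ≡ 0  ⇒  +1.
(a,b)_5: α=3, u≡2; β=1, v≡4 (mod 5); (2|5)=-1, (4|5)=+1; sign (−1)^0·-1^1·+1^3 = -1.
(a,b)_29: α=1, u≡4; β=0, v≡26 (mod 29); (4|29)=+1, (26|29)=-1; sign (−1)^0·+1^0·-1^1 = -1.
(a,b)_17: α=1, u≡1; β=1, v≡12 (mod 17); (1|17)=+1, (12|17)=-1; sign (−1)^0·+1^1·-1^1 = -1.
(a,b)_3: α=8, u≡1; β=0, v≡1 (mod 3); (1|3)=+1, (1|3)=+1; sign (−1)^0·+1^0·+1^8 = +1.
|Ram(-46835, -124355)| = 4, even; anisotropic at {5, 17, 29, ∞}.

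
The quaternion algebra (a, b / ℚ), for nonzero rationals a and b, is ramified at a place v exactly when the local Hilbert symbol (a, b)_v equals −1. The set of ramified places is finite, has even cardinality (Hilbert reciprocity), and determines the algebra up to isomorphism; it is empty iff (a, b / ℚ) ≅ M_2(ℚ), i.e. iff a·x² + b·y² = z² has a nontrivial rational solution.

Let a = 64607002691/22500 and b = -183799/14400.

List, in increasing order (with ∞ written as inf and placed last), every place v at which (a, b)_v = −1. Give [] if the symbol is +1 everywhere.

(a, b) ≡ (11339, -31) mod (ℚ^×)²; places V = {2, 3, 5, 7, 11, 17, 23, 29, 31, ∞}.
(a,b)_23: α=1, u≡11; β=0, v≡20 (mod 23); (11|23)=-1, (20|23)=-1; sign (−1)^0·-1^0·-1^1 = -1.
(a,b)_3: α=-2, u≡2; β=-2, v≡2 (mod 3); (2|3)=-1, (2|3)=-1; sign (−1)^0·-1^-2·-1^-2 = +1.
(a,b)_5: α=-4, u≡1; β=-2, v≡1 (mod 5); (1|5)=+1, (1|5)=+1; sign (−1)^0·+1^-2·+1^-4 = +1.
(a,b)_29: α=1, u≡21; β=0, v≡2 (mod 29); (21|29)=-1, (2|29)=-1; sign (−1)^0·-1^0·-1^1 = -1.
(a,b)_2: α=-2, β=-6; u≡3, v≡1 (mod 8); ε(u)ε(v)=1·0, αω(v)=-2·0, βω(u)=-6·1; sum ≡ 0  ⇒  +1.
(a,b)_11: α=2, u≡3; β=2, v≡10 (mod 11); (3|11)=+1, (10|11)=-1; sign (−1)^0·+1^2·-1^2 = +1.
(a,b)_31: α=2, u≡30; β=1, v≡15 (mod 31); (30|31)=-1, (15|31)=-1; sign (−1)^0·-1^1·-1^2 = -1.
(a,b)_7: α=2, u≡5; β=2, v≡1 (mod 7); (5|7)=-1, (1|7)=+1; sign (−1)^0·-1^2·+1^2 = +1.
(a,b)_17: α=1, u≡1; β=0, v≡5 (mod 17); (1|17)=+1, (5|17)=-1; sign (−1)^0·+1^0·-1^1 = -1.
(a,b)_∞: sgn(11339)=+, sgn(-31)=−, so +1.
|Ram(11339, -31)| = 4, even; anisotropic at {17, 23, 29, 31}.

[17, 23, 29, 31]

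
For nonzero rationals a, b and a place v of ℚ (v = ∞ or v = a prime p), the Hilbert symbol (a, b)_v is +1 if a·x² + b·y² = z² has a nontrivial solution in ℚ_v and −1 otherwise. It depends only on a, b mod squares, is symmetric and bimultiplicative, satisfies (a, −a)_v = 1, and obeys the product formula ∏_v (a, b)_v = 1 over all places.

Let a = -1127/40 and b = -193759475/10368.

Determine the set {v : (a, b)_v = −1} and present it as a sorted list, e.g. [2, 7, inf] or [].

Mod squares: a ≡ -230, b ≡ -598. Check v ∈ {∞, 2, 3, 5, 7, 13, 23}.
v=2: v_2(a)=-3, v_2(b)=-7; units ≡ 5, 5 (mod 8); ε·ε+αω+βω = 0·0+-3·1+-7·1 ≡ 0  ⇒  (a,b)_2 = +1.
v=∞: -230 < 0 and -598 < 0  ⇒  (a,b)_∞ = -1.
v=23: a=23^1·(≡12), b=23^3·(≡11) mod 23; (12|23)=+1, (11|23)=-1; (−1)^{1·3·11}·(+1)^3·(-1)^1 = +1.
v=7: a=7^2·(≡1), b=7^2·(≡4) mod 7; (1|7)=+1, (4|7)=+1; (−1)^{2·2·3}·(+1)^2·(+1)^2 = +1.
v=5: a=5^-1·(≡1), b=5^2·(≡2) mod 5; (1|5)=+1, (2|5)=-1; (−1)^{-1·2·2}·(+1)^2·(-1)^-1 = -1.
v=3: a=3^0·(≡1), b=3^-4·(≡2) mod 3; (1|3)=+1, (2|3)=-1; (−1)^{0·-4·1}·(+1)^-4·(-1)^0 = +1.
v=13: a=13^0·(≡4), b=13^1·(≡6) mod 13; (4|13)=+1, (6|13)=-1; (−1)^{0·1·6}·(+1)^1·(-1)^0 = +1.
|Ram(-230, -598)| = 2, even; anisotropic at {5, ∞}.

[5, inf]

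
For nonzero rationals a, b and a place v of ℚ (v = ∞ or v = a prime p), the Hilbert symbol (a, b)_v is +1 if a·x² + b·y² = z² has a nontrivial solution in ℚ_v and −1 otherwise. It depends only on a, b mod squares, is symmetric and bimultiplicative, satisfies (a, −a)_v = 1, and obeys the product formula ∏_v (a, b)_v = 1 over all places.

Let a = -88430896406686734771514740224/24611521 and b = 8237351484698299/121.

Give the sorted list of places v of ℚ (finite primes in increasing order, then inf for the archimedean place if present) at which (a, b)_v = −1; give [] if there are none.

[2, 19, 23, 29]

(a, b) ≡ (-785726, 19) mod (ℚ^×)²; places V = {2, 11, 19, 23, 29, 31, 41, 53, ∞}.
(a,b)_41: α=-2, u≡10; β=0, v≡26 (mod 41); (10|41)=+1, (26|41)=-1; sign (−1)^0·+1^0·-1^-2 = +1.
(a,b)_31: α=3, u≡17; β=2, v≡8 (mod 31); (17|31)=-1, (8|31)=+1; sign (−1)^0·-1^2·+1^3 = +1.
(a,b)_11: α=-4, u≡9; β=-2, v≡7 (mod 11); (9|11)=+1, (7|11)=-1; sign (−1)^0·+1^-2·-1^-4 = +1.
(a,b)_29: α=3, u≡17; β=2, v≡12 (mod 29); (17|29)=-1, (12|29)=-1; sign (−1)^0·-1^2·-1^3 = -1.
(a,b)_2: α=9, β=0; u≡1, v≡3 (mod 8); ε(u)ε(v)=0·1, αω(v)=9·1, βω(u)=0·0; sum ≡ 1  ⇒  -1.
(a,b)_19: α=5, u≡1; β=3, v≡11 (mod 19); (1|19)=+1, (11|19)=+1; sign (−1)^1·+1^3·+1^5 = -1.
(a,b)_∞: sgn(-785726)=−, sgn(19)=+, so +1.
(a,b)_23: α=3, u≡3; β=2, v≡10 (mod 23); (3|23)=+1, (10|23)=-1; sign (−1)^0·+1^2·-1^3 = -1.
(a,b)_53: α=4, u≡47; β=2, v≡33 (mod 53); (47|53)=+1, (33|53)=-1; sign (−1)^0·+1^2·-1^4 = +1.
|Ram(-785726, 19)| = 4, even; anisotropic at {2, 19, 23, 29}.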